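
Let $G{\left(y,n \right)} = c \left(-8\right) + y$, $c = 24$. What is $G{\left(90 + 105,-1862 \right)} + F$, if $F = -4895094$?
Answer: $-4895091$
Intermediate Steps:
$G{\left(y,n \right)} = -192 + y$ ($G{\left(y,n \right)} = 24 \left(-8\right) + y = -192 + y$)
$G{\left(90 + 105,-1862 \right)} + F = \left(-192 + \left(90 + 105\right)\right) - 4895094 = \left(-192 + 195\right) - 4895094 = 3 - 4895094 = -4895091$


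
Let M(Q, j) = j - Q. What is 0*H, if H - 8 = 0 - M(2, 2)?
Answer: 0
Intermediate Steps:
H = 8 (H = 8 + (0 - (2 - 1*2)) = 8 + (0 - (2 - 2)) = 8 + (0 - 1*0) = 8 + (0 + 0) = 8 + 0 = 8)
0*H = 0*8 = 0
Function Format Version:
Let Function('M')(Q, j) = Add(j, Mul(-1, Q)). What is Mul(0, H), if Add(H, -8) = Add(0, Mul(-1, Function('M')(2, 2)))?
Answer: 0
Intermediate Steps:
H = 8 (H = Add(8, Add(0, Mul(-1, Add(2, Mul(-1, 2))))) = Add(8, Add(0, Mul(-1, Add(2, -2)))) = Add(8, Add(0, Mul(-1, 0))) = Add(8, Add(0, 0)) = Add(8, 0) = 8)
Mul(0, H) = Mul(0, 8) = 0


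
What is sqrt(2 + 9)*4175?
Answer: 4175*sqrt(11) ≈ 13847.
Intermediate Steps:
sqrt(2 + 9)*4175 = sqrt(11)*4175 = 4175*sqrt(11)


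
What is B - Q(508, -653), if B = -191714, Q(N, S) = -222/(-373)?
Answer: -71509544/373 ≈ -1.9171e+5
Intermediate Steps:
Q(N, S) = 222/373 (Q(N, S) = -222*(-1/373) = 222/373)
B - Q(508, -653) = -191714 - 1*222/373 = -191714 - 222/373 = -71509544/373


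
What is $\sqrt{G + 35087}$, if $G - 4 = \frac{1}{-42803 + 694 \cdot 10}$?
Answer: $\frac{2 \sqrt{11283114240779}}{35863} \approx 187.33$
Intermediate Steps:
$G = \frac{143451}{35863}$ ($G = 4 + \frac{1}{-42803 + 694 \cdot 10} = 4 + \frac{1}{-42803 + 6940} = 4 + \frac{1}{-35863} = 4 - \frac{1}{35863} = \frac{143451}{35863} \approx 4.0$)
$\sqrt{G + 35087} = \sqrt{\frac{143451}{35863} + 35087} = \sqrt{\frac{1258468532}{35863}} = \frac{2 \sqrt{11283114240779}}{35863}$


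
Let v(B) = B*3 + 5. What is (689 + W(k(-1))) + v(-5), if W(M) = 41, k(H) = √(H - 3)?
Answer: 720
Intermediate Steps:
v(B) = 5 + 3*B (v(B) = 3*B + 5 = 5 + 3*B)
k(H) = √(-3 + H)
(689 + W(k(-1))) + v(-5) = (689 + 41) + (5 + 3*(-5)) = 730 + (5 - 15) = 730 - 10 = 720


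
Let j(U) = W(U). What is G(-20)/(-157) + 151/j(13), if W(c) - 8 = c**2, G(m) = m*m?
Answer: -47093/27789 ≈ -1.6947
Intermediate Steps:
G(m) = m**2
W(c) = 8 + c**2
j(U) = 8 + U**2
G(-20)/(-157) + 151/j(13) = (-20)**2/(-157) + 151/(8 + 13**2) = 400*(-1/157) + 151/(8 + 169) = -400/157 + 151/177 = -47093/27789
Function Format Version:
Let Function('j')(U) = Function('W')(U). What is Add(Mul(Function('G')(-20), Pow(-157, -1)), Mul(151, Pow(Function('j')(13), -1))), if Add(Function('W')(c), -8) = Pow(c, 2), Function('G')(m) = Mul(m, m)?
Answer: Rational(-47093, 27789) ≈ -1.6947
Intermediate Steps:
Function('G')(m) = Pow(m, 2)
Function('W')(c) = Add(8, Pow(c, 2))
Function('j')(U) = Add(8, Pow(U, 2))
Add(Mul(Function('G')(-20), Pow(-157, -1)), Mul(151, Pow(Function('j')(13), -1))) = Add(Mul(Pow(-20, 2), Pow(-157, -1)), Mul(151, Pow(Add(8, Pow(13, 2)), -1))) = Add(Mul(400, Rational(-1, 157)), Mul(151, Pow(Add(8, 169), -1))) = Add(Rational(-400, 157), Mul(151, Pow(177, -1))) = Add(Rational(-400, 157), Mul(151, Rational(1, 177))) = Add(Rational(-400, 157), Rational(151, 177)) = Rational(-47093, 27789)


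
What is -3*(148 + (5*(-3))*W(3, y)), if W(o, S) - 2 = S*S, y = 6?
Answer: 1266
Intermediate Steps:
W(o, S) = 2 + S² (W(o, S) = 2 + S*S = 2 + S²)
-3*(148 + (5*(-3))*W(3, y)) = -3*(148 + (5*(-3))*(2 + 6²)) = -3*(148 - 15*(2 + 36)) = -3*(148 - 15*38) = -3*(148 - 570) = -3*(-422) = 1266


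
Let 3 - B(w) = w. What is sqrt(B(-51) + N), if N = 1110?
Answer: 2*sqrt(291) ≈ 34.117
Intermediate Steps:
B(w) = 3 - w
sqrt(B(-51) + N) = sqrt((3 - 1*(-51)) + 1110) = sqrt((3 + 51) + 1110) = sqrt(54 + 1110) = sqrt(1164) = 2*sqrt(291)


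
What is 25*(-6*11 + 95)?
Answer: 725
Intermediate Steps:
25*(-6*11 + 95) = 25*(-66 + 95) = 25*29 = 725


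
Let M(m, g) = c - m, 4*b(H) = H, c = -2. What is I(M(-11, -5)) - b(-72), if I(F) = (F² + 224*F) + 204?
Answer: 2319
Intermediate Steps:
b(H) = H/4
M(m, g) = -2 - m
I(F) = 204 + F² + 224*F
I(M(-11, -5)) - b(-72) = (204 + (-2 - 1*(-11))² + 224*(-2 - 1*(-11))) - (-72)/4 = (204 + (-2 + 11)² + 224*(-2 + 11)) - 1*(-18) = (204 + 9² + 224*9) + 18 = (204 + 81 + 2016) + 18 = 2301 + 18 = 2319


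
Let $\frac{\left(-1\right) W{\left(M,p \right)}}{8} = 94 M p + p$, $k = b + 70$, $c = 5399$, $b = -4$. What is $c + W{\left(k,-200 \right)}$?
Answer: $9933399$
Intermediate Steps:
$k = 66$ ($k = -4 + 70 = 66$)
$W{\left(M,p \right)} = - 8 p - 752 M p$ ($W{\left(M,p \right)} = - 8 \left(94 M p + p\right) = - 8 \left(p + 94 M p\right) = - 8 p - 752 M p$)
$c + W{\left(k,-200 \right)} = 5399 - - 1600 \left(1 + 94 \cdot 66\right) = 5399 - - 1600 \left(1 + 6204\right) = 5399 - \left(-1600\right) 6205 = 5399 + 9928000 = 9933399$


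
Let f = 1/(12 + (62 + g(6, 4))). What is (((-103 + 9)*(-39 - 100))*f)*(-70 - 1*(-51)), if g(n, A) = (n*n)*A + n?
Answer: -124127/112 ≈ -1108.3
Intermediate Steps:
g(n, A) = n + A*n**2 (g(n, A) = n**2*A + n = A*n**2 + n = n + A*n**2)
f = 1/224 (f = 1/(12 + (62 + 6*(1 + 4*6))) = 1/(12 + (62 + 6*(1 + 24))) = 1/(12 + (62 + 6*25)) = 1/(12 + (62 + 150)) = 1/(12 + 212) = 1/224 ≈ 0.0044643)
(((-103 + 9)*(-39 - 100))*f)*(-70 - 1*(-51)) = (((-103 + 9)*(-39 - 100))*(1/224))*(-70 - 1*(-51)) = (-94*(-139)*(1/224))*(-70 + 51) = (13066*(1/224))*(-19) = (6533/112)*(-19) = -124127/112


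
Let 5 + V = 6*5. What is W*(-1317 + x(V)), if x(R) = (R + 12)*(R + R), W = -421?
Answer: -224393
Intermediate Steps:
V = 25 (V = -5 + 6*5 = -5 + 30 = 25)
x(R) = 2*R*(12 + R) (x(R) = (12 + R)*(2*R) = 2*R*(12 + R))
W*(-1317 + x(V)) = -421*(-1317 + 2*25*(12 + 25)) = -421*(-1317 + 2*25*37) = -421*(-1317 + 1850) = -421*533 = -224393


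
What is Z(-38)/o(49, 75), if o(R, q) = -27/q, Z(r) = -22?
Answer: 550/9 ≈ 61.111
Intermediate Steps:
Z(-38)/o(49, 75) = -22/((-27/75)) = -22/((-27*1/75)) = -22/(-9/25) = -22*(-25/9) = 550/9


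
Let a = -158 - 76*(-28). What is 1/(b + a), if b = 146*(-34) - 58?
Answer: -1/3052 ≈ -0.00032765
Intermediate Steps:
a = 1970 (a = -158 + 2128 = 1970)
b = -5022 (b = -4964 - 58 = -5022)
1/(b + a) = 1/(-5022 + 1970) = 1/(-3052) = -1/3052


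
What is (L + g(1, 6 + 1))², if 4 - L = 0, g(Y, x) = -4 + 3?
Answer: 9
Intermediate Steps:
g(Y, x) = -1
L = 4 (L = 4 - 1*0 = 4 + 0 = 4)
(L + g(1, 6 + 1))² = (4 - 1)² = 3² = 9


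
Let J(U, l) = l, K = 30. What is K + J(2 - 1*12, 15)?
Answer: 45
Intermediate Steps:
K + J(2 - 1*12, 15) = 30 + 15 = 45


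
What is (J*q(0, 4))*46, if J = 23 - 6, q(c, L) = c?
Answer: 0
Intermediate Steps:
J = 17
(J*q(0, 4))*46 = (17*0)*46 = 0*46 = 0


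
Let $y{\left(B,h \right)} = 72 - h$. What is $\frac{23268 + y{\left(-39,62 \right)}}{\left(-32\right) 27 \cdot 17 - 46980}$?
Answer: $- \frac{11639}{30834} \approx -0.37747$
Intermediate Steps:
$\frac{23268 + y{\left(-39,62 \right)}}{\left(-32\right) 27 \cdot 17 - 46980} = \frac{23268 + \left(72 - 62\right)}{\left(-32\right) 27 \cdot 17 - 46980} = \frac{23268 + \left(72 - 62\right)}{\left(-864\right) 17 - 46980} = \frac{23268 + 10}{-14688 - 46980} = \frac{23278}{-61668} = 23278 \left(- \frac{1}{61668}\right) = - \frac{11639}{30834}$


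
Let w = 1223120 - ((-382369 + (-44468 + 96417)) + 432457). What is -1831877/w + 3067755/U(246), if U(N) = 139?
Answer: 3438953347762/155830537 ≈ 22069.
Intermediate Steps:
w = 1121083 (w = 1223120 - ((-382369 + 51949) + 432457) = 1223120 - (-330420 + 432457) = 1223120 - 1*102037 = 1223120 - 102037 = 1121083)
-1831877/w + 3067755/U(246) = -1831877/1121083 + 3067755/139 = 3438953347762/155830537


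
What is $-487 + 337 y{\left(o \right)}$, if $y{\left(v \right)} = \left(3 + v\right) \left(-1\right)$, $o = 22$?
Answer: $-8912$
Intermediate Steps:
$y{\left(v \right)} = -3 - v$
$-487 + 337 y{\left(o \right)} = -487 + 337 \left(-3 - 22\right) = -487 + 337 \left(-25\right) = -487 - 8425 = -8912$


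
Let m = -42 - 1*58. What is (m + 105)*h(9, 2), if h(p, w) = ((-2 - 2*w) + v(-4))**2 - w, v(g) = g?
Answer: 490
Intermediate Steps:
m = -100 (m = -42 - 58 = -100)
h(p, w) = (-6 - 2*w)**2 - w (h(p, w) = ((-2 - 2*w) - 4)**2 - w = (-6 - 2*w)**2 - w)
(m + 105)*h(9, 2) = (-100 + 105)*(-1*2 + 4*(3 + 2)**2) = 5*(-2 + 4*5**2) = 5*(-2 + 4*25) = 5*(-2 + 100) = 5*98 = 490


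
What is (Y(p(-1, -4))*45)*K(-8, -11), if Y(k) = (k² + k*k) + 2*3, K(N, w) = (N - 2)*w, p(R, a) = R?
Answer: 39600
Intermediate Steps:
K(N, w) = w*(-2 + N) (K(N, w) = (-2 + N)*w = w*(-2 + N))
Y(k) = 6 + 2*k² (Y(k) = (k² + k²) + 6 = 2*k² + 6 = 6 + 2*k²)
(Y(p(-1, -4))*45)*K(-8, -11) = ((6 + 2*(-1)²)*45)*(-11*(-2 - 8)) = ((6 + 2*1)*45)*(-11*(-10)) = ((6 + 2)*45)*110 = (8*45)*110 = 360*110 = 39600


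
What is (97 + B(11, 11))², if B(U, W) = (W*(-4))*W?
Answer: 149769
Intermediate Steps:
B(U, W) = -4*W² (B(U, W) = (-4*W)*W = -4*W²)
(97 + B(11, 11))² = (97 - 4*11²)² = (97 - 4*121)² = (97 - 484)² = (-387)² = 149769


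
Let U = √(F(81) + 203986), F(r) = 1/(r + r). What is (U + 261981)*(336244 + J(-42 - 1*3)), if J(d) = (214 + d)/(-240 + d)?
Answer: 8368491481317/95 + 95829371*√66091466/5130 ≈ 8.8241e+10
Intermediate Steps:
F(r) = 1/(2*r)
J(d) = (214 + d)/(-240 + d)
U = √66091466/18 (U = √((½)/81 + 203986) = √((½)*(1/81) + 203986) = √(1/162 + 203986) = √(33045733/162) = √66091466/18 ≈ 451.65)
(U + 261981)*(336244 + J(-42 - 1*3)) = (√66091466/18 + 261981)*(336244 + (214 + (-42 - 1*3))/(-240 + (-42 - 1*3))) = (261981 + √66091466/18)*(336244 + (214 + (-42 - 3))/(-240 + (-42 - 3))) = (261981 + √66091466/18)*(336244 + (214 - 45)/(-240 - 45)) = (261981 + √66091466/18)*(336244 + 169/(-285)) = (261981 + √66091466/18)*(336244 - 1/285*169) = (261981 + √66091466/18)*(336244 - 169/285) = (261981 + √66091466/18)*(95829371/285) = 8368491481317/95 + 95829371*√66091466/5130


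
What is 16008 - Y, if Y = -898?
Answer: 16906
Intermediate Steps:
16008 - Y = 16008 - 1*(-898) = 16008 + 898 = 16906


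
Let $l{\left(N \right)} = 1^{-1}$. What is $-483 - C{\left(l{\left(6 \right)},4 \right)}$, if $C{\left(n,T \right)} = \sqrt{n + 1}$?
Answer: $-483 - \sqrt{2} \approx -484.41$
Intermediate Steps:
$l{\left(N \right)} = 1$
$C{\left(n,T \right)} = \sqrt{1 + n}$
$-483 - C{\left(l{\left(6 \right)},4 \right)} = -483 - \sqrt{1 + 1} = -483 - \sqrt{2}$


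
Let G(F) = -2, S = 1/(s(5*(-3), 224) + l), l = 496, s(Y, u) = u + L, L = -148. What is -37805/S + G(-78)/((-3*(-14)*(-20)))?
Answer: -9082273199/420 ≈ -2.1624e+7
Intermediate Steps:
s(Y, u) = -148 + u (s(Y, u) = u - 148 = -148 + u)
S = 1/572 (S = 1/((-148 + 224) + 496) = 1/(76 + 496) = 1/572 ≈ 0.0017483)
-37805/S + G(-78)/((-3*(-14)*(-20))) = -37805/1/572 - 2/(-3*(-14)*(-20)) = -37805*572 - 2/(42*(-20)) = -21624460 - 2/(-840) = -21624460 - 2*(-1/840) = -21624460 + 1/420 = -9082273199/420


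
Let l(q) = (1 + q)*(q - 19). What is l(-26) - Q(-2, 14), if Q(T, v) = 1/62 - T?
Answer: 69625/62 ≈ 1123.0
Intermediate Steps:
Q(T, v) = 1/62 - T
l(q) = (1 + q)*(-19 + q)
l(-26) - Q(-2, 14) = (-19 + (-26)**2 - 18*(-26)) - (1/62 - 1*(-2)) = (-19 + 676 + 468) - (1/62 + 2) = 1125 - 1*125/62 = 1125 - 125/62 = 69625/62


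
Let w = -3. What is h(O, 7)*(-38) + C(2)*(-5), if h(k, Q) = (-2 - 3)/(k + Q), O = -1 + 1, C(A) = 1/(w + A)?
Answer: 225/7 ≈ 32.143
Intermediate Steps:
C(A) = 1/(-3 + A)
O = 0
h(k, Q) = -5/(Q + k)
h(O, 7)*(-38) + C(2)*(-5) = -5/(7 + 0)*(-38) - 5/(-3 + 2) = -5/7*(-38) - 5/(-1) = -5*1/7*(-38) - 1*(-5) = -5/7*(-38) + 5 = 190/7 + 5 = 225/7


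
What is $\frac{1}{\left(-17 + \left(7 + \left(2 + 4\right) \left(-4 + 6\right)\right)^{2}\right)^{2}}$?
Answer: $\frac{1}{118336} \approx 8.4505 \cdot 10^{-6}$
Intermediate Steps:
$\frac{1}{\left(-17 + \left(7 + \left(2 + 4\right) \left(-4 + 6\right)\right)^{2}\right)^{2}} = \frac{1}{\left(-17 + \left(7 + 6 \cdot 2\right)^{2}\right)^{2}} = \frac{1}{\left(-17 + \left(7 + 12\right)^{2}\right)^{2}} = \frac{1}{\left(-17 + 19^{2}\right)^{2}} = \frac{1}{\left(-17 + 361\right)^{2}} = \frac{1}{344^{2}} = \frac{1}{118336}$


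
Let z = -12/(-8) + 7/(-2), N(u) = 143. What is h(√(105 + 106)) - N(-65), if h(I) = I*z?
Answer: -143 - 2*√211 ≈ -172.05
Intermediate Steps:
z = -2 (z = -12*(-⅛) + 7*(-½) = 3/2 - 7/2 = -2)
h(I) = -2*I (h(I) = I*(-2) = -2*I)
h(√(105 + 106)) - N(-65) = -2*√(105 + 106) - 1*143 = -2*√211 - 143 = -143 - 2*√211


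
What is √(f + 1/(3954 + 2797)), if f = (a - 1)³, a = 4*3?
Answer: 3*√6740184898/6751 ≈ 36.483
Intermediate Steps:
a = 12
f = 1331 (f = (12 - 1)³ = 11³ = 1331)
√(f + 1/(3954 + 2797)) = √(1331 + 1/(3954 + 2797)) = √(1331 + 1/6751) = √(8985582/6751) = 3*√6740184898/6751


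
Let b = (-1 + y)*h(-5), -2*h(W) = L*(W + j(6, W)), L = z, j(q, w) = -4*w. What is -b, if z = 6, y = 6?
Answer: 225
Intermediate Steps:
L = 6
h(W) = 9*W (h(W) = -3*(W - 4*W) = -3*(-3*W) = -(-9)*W = 9*W)
b = -225 (b = (-1 + 6)*(9*(-5)) = 5*(-45) = -225)
-b = -1*(-225) = 225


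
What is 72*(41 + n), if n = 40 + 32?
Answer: 8136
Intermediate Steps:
n = 72
72*(41 + n) = 72*(41 + 72) = 72*113 = 8136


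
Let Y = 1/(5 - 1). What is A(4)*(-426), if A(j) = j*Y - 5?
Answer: 1704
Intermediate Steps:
Y = 1/4 ≈ 0.25000
A(j) = -5 + j/4 (A(j) = j*(1/4) - 5 = j/4 - 5 = -5 + j/4)
A(4)*(-426) = (-5 + (1/4)*4)*(-426) = (-5 + 1)*(-426) = -4*(-426) = 1704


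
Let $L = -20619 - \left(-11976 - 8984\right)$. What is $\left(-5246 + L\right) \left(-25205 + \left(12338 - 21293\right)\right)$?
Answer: $167554800$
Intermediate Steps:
$L = 341$ ($L = -20619 - \left(-11976 - 8984\right) = -20619 - -20960 = -20619 + 20960 = 341$)
$\left(-5246 + L\right) \left(-25205 + \left(12338 - 21293\right)\right) = \left(-5246 + 341\right) \left(-25205 + \left(12338 - 21293\right)\right) = - 4905 \left(-25205 + \left(12338 - 21293\right)\right) = - 4905 \left(-25205 - 8955\right) = \left(-4905\right) \left(-34160\right) = 167554800$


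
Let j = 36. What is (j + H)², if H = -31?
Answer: 25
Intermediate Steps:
(j + H)² = (36 - 31)² = 5² = 25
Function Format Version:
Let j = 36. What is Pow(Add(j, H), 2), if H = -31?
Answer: 25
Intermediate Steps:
Pow(Add(j, H), 2) = Pow(Add(36, -31), 2) = Pow(5, 2) = 25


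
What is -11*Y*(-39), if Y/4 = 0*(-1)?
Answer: 0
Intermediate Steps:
Y = 0 (Y = 4*(0*(-1)) = 4*0 = 0)
-11*Y*(-39) = -11*0*(-39) = 0*(-39) = 0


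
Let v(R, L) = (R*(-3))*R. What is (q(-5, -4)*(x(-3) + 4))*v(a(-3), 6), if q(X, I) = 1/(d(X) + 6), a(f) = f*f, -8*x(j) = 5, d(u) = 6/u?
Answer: -10935/64 ≈ -170.86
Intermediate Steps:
x(j) = -5/8 (x(j) = -⅛*5 = -5/8)
a(f) = f²
v(R, L) = -3*R² (v(R, L) = (-3*R)*R = -3*R²)
q(X, I) = 1/(6 + 6/X) (q(X, I) = 1/(6/X + 6) = 1/(6 + 6/X))
(q(-5, -4)*(x(-3) + 4))*v(a(-3), 6) = (((⅙)*(-5)/(1 - 5))*(-5/8 + 4))*(-3*((-3)²)²) = (((⅙)*(-5)/(-4))*(27/8))*(-3*9²) = (((⅙)*(-5)*(-¼))*(27/8))*(-3*81) = ((5/24)*(27/8))*(-243) = (45/64)*(-243) = -10935/64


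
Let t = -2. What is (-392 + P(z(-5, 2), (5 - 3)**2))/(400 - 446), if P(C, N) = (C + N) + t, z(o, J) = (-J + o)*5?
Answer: 425/46 ≈ 9.2391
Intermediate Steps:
z(o, J) = -5*J + 5*o (z(o, J) = (o - J)*5 = -5*J + 5*o)
P(C, N) = -2 + C + N (P(C, N) = (C + N) - 2 = -2 + C + N)
(-392 + P(z(-5, 2), (5 - 3)**2))/(400 - 446) = (-392 + (-2 + (-5*2 + 5*(-5)) + (5 - 3)**2))/(400 - 446) = (-392 + (-2 + (-10 - 25) + 2**2))/(-46) = (-392 + (-2 - 35 + 4))*(-1/46) = (-392 - 33)*(-1/46) = -425*(-1/46) = 425/46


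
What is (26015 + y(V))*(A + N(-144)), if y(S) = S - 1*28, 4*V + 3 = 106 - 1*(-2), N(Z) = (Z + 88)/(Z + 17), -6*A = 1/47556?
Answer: 1662630526517/144950688 ≈ 11470.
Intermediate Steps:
A = -1/285336 (A = -⅙/47556 = -⅙*1/47556 = -1/285336 ≈ -3.5046e-6)
N(Z) = (88 + Z)/(17 + Z)
V = 105/4 (V = -¾ + (106 - 1*(-2))/4 = -¾ + (106 + 2)/4 = -¾ + (¼)*108 = -¾ + 27 = 105/4 ≈ 26.250)
y(S) = -28 + S (y(S) = S - 28 = -28 + S)
(26015 + y(V))*(A + N(-144)) = (26015 + (-28 + 105/4))*(-1/285336 + (88 - 144)/(17 - 144)) = (26015 - 7/4)*(-1/285336 - 56/(-127)) = 104053*(-1/285336 - 1/127*(-56))/4 = 104053*(-1/285336 + 56/127)/4 = (104053/4)*(15978689/36237672) = 1662630526517/144950688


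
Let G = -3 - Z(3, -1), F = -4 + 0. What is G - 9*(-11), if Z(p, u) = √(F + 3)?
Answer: 96 - I ≈ 96.0 - 1.0*I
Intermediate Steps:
F = -4
Z(p, u) = I (Z(p, u) = √(-4 + 3) = √(-1) = I)
G = -3 - I ≈ -3.0 - 1.0*I
G - 9*(-11) = (-3 - I) - 9*(-11) = (-3 - I) + 99 = 96 - I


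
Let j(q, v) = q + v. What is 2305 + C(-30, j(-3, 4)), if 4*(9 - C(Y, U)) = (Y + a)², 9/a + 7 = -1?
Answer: 530383/256 ≈ 2071.8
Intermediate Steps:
a = -9/8 (a = 9/(-7 - 1) = 9/(-8) = 9*(-⅛) = -9/8 ≈ -1.1250)
C(Y, U) = 9 - (-9/8 + Y)²/4 (C(Y, U) = 9 - (Y - 9/8)²/4 = 9 - (-9/8 + Y)²/4)
2305 + C(-30, j(-3, 4)) = 2305 + (9 - (-9 + 8*(-30))²/256) = 2305 + (9 - (-9 - 240)²/256) = 2305 + (9 - 1/256*(-249)²) = 2305 + (9 - 1/256*62001) = 2305 + (9 - 62001/256) = 2305 - 59697/256 = 530383/256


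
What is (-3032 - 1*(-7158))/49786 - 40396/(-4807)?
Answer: 92317679/10878241 ≈ 8.4865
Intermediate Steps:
(-3032 - 1*(-7158))/49786 - 40396/(-4807) = (-3032 + 7158)*(1/49786) - 40396*(-1/4807) = 4126*(1/49786) + 40396/4807 = 2063/24893 + 40396/4807 = 92317679/10878241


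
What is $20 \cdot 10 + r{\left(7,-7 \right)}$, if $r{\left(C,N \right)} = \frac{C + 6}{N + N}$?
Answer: $\frac{2787}{14} \approx 199.07$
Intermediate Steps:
$r{\left(C,N \right)} = \frac{6 + C}{2 N}$
$20 \cdot 10 + r{\left(7,-7 \right)} = 20 \cdot 10 + \frac{6 + 7}{2 \left(-7\right)} = 200 + \frac{1}{2} \left(- \frac{1}{7}\right) 13 = 200 - \frac{13}{14} = \frac{2787}{14}$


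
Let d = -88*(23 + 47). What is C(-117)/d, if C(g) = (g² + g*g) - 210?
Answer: -1698/385 ≈ -4.4104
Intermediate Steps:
C(g) = -210 + 2*g² (C(g) = (g² + g²) - 210 = 2*g² - 210 = -210 + 2*g²)
d = -6160 (d = -88*70 = -6160)
C(-117)/d = (-210 + 2*(-117)²)/(-6160) = (-210 + 2*13689)*(-1/6160) = (-210 + 27378)*(-1/6160) = 27168*(-1/6160) = -1698/385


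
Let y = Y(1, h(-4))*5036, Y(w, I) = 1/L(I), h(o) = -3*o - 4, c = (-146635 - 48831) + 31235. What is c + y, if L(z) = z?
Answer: -327203/2 ≈ -1.6360e+5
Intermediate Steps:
c = -164231 (c = -195466 + 31235 = -164231)
h(o) = -4 - 3*o
Y(w, I) = 1/I
y = 1259/2 (y = 5036/(-4 - 3*(-4)) = 5036/(-4 + 12) = 5036/8 = (⅛)*5036 = 1259/2 ≈ 629.50)
c + y = -164231 + 1259/2 = -327203/2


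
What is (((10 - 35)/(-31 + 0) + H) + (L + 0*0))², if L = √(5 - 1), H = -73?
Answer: 4734976/961 ≈ 4927.1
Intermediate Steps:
L = 2 (L = √4 = 2)
(((10 - 35)/(-31 + 0) + H) + (L + 0*0))² = (((10 - 35)/(-31 + 0) - 73) + (2 + 0*0))² = ((-25/(-31) - 73) + (2 + 0))² = ((-25*(-1/31) - 73) + 2)² = ((25/31 - 73) + 2)² = (-2238/31 + 2)² = (-2176/31)² = 4734976/961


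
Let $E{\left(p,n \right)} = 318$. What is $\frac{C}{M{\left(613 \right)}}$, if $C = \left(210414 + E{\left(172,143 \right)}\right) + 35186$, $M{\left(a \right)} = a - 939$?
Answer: $- \frac{122959}{163} \approx -754.35$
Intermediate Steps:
$M{\left(a \right)} = -939 + a$
$C = 245918$ ($C = \left(210414 + 318\right) + 35186 = 210732 + 35186 = 245918$)
$\frac{C}{M{\left(613 \right)}} = \frac{245918}{-939 + 613} = \frac{245918}{-326} = 245918 \left(- \frac{1}{326}\right) = - \frac{122959}{163}$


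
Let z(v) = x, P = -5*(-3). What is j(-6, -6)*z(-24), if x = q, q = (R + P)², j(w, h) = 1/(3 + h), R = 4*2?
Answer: -529/3 ≈ -176.33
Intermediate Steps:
P = 15
R = 8
q = 529 (q = (8 + 15)² = 23² = 529)
x = 529
z(v) = 529
j(-6, -6)*z(-24) = 529/(3 - 6) = 529/(-3) = -⅓*529 = -529/3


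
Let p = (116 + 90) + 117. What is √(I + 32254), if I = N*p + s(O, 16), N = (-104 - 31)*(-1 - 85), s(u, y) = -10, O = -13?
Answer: √3782274 ≈ 1944.8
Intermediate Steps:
p = 323 (p = 206 + 117 = 323)
N = 11610 (N = -135*(-86) = 11610)
I = 3750020 (I = 11610*323 - 10 = 3750030 - 10 = 3750020)
√(I + 32254) = √(3750020 + 32254) = √3782274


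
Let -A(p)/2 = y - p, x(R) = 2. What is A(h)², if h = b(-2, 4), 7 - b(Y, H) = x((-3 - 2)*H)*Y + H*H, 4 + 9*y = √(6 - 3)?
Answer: 6736/81 + 328*√3/81 ≈ 90.174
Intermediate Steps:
y = -4/9 + √3/9 (y = -4/9 + √(6 - 3)/9 = -4/9 + √3/9 ≈ -0.25199)
b(Y, H) = 7 - H² - 2*Y (b(Y, H) = 7 - (2*Y + H*H) = 7 - (2*Y + H²) = 7 - (H² + 2*Y) = 7 + (-H² - 2*Y) = 7 - H² - 2*Y)
h = -5 (h = 7 - 1*4² - 2*(-2) = 7 - 1*16 + 4 = 7 - 16 + 4 = -5)
A(p) = 8/9 + 2*p - 2*√3/9 (A(p) = -2*((-4/9 + √3/9) - p) = -2*(-4/9 - p + √3/9) = 8/9 + 2*p - 2*√3/9)
A(h)² = (8/9 + 2*(-5) - 2*√3/9)² = (8/9 - 10 - 2*√3/9)² = (-82/9 - 2*√3/9)²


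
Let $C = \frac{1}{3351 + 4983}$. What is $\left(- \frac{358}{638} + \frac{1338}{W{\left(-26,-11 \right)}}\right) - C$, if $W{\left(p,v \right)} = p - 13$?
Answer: $- \frac{1205108881}{34561098} \approx -34.869$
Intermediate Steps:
$W{\left(p,v \right)} = -13 + p$ ($W{\left(p,v \right)} = p - 13 = -13 + p$)
$C = \frac{1}{8334} \approx 0.00011999$
$\left(- \frac{358}{638} + \frac{1338}{W{\left(-26,-11 \right)}}\right) - C = \left(- \frac{358}{638} + \frac{1338}{-13 - 26}\right) - \frac{1}{8334} = \left(\left(-358\right) \frac{1}{638} + \frac{1338}{-39}\right) - \frac{1}{8334} = \left(- \frac{179}{319} + 1338 \left(- \frac{1}{39}\right)\right) - \frac{1}{8334} = \left(- \frac{179}{319} - \frac{446}{13}\right) - \frac{1}{8334} = - \frac{144601}{4147} - \frac{1}{8334} = - \frac{1205108881}{34561098}$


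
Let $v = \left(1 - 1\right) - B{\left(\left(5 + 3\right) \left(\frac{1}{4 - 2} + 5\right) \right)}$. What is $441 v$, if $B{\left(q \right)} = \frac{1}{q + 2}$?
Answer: $- \frac{441}{46} \approx -9.587$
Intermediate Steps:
$B{\left(q \right)} = \frac{1}{2 + q}$
$v = - \frac{1}{46}$ ($v = \left(1 - 1\right) - \frac{1}{2 + \left(5 + 3\right) \left(\frac{1}{4 - 2} + 5\right)} = \left(1 - 1\right) - \frac{1}{2 + 8 \left(\frac{1}{2} + 5\right)} = 0 - \frac{1}{2 + 8 \left(\frac{1}{2} + 5\right)} = 0 - \frac{1}{2 + 8 \cdot \frac{11}{2}} = 0 - \frac{1}{2 + 44} = 0 - \frac{1}{46} = - \frac{1}{46} \approx -0.021739$)
$441 v = 441 \left(- \frac{1}{46}\right) = - \frac{441}{46}$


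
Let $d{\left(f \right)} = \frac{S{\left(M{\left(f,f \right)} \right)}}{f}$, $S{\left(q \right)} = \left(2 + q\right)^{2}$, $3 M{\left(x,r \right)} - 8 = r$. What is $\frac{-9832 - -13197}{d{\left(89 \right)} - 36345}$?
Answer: $- \frac{2695365}{29101736} \approx -0.092619$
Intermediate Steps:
$M{\left(x,r \right)} = \frac{8}{3} + \frac{r}{3}$
$d{\left(f \right)} = \frac{\left(\frac{14}{3} + \frac{f}{3}\right)^{2}}{f}$ ($d{\left(f \right)} = \frac{\left(2 + \left(\frac{8}{3} + \frac{f}{3}\right)\right)^{2}}{f} = \frac{\left(\frac{14}{3} + \frac{f}{3}\right)^{2}}{f}$)
$\frac{-9832 - -13197}{d{\left(89 \right)} - 36345} = \frac{-9832 - -13197}{\frac{\left(14 + 89\right)^{2}}{9 \cdot 89} - 36345} = \frac{-9832 + 13197}{\frac{1}{9} \cdot \frac{1}{89} \cdot 103^{2} - 36345} = \frac{3365}{\frac{1}{9} \cdot \frac{1}{89} \cdot 10609 - 36345} = \frac{3365}{\frac{10609}{801} - 36345} = \frac{3365}{- \frac{29101736}{801}} = 3365 \left(- \frac{801}{29101736}\right) = - \frac{2695365}{29101736}$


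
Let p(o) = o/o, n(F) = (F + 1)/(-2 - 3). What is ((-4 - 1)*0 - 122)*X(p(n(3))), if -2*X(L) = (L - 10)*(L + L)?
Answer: -1098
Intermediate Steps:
n(F) = -1/5 - F/5 (n(F) = (1 + F)/(-5) = (1 + F)*(-1/5) = -1/5 - F/5)
p(o) = 1
X(L) = -L*(-10 + L) (X(L) = -(L - 10)*(L + L)/2 = -(-10 + L)*2*L/2 = -L*(-10 + L))
((-4 - 1)*0 - 122)*X(p(n(3))) = ((-4 - 1)*0 - 122)*(1*(10 - 1*1)) = (-5*0 - 122)*(1*(10 - 1)) = (0 - 122)*(1*9) = -122*9 = -1098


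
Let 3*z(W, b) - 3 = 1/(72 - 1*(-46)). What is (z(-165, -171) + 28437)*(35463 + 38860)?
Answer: 748213580119/354 ≈ 2.1136e+9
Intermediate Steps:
z(W, b) = 355/354 (z(W, b) = 1 + 1/(3*(72 - 1*(-46))) = 1 + 1/(3*(72 + 46)) = 1 + (⅓)/118 = 1 + (⅓)*(1/118) = 1 + 1/354 = 355/354)
(z(-165, -171) + 28437)*(35463 + 38860) = (355/354 + 28437)*(35463 + 38860) = (10067053/354)*74323 = 748213580119/354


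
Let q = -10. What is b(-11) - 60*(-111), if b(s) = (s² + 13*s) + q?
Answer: 6628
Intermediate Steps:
b(s) = -10 + s² + 13*s (b(s) = (s² + 13*s) - 10 = -10 + s² + 13*s)
b(-11) - 60*(-111) = (-10 + (-11)² + 13*(-11)) - 60*(-111) = (-10 + 121 - 143) + 6660 = -32 + 6660 = 6628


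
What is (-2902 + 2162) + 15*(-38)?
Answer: -1310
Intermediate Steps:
(-2902 + 2162) + 15*(-38) = -740 - 570 = -1310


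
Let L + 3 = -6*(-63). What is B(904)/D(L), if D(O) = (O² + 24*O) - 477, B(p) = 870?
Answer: 145/24858 ≈ 0.0058331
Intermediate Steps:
L = 375 (L = -3 - 6*(-63) = -3 + 378 = 375)
D(O) = -477 + O² + 24*O
B(904)/D(L) = 870/(-477 + 375² + 24*375) = 870/(-477 + 140625 + 9000) = 870/149148 = 870*(1/149148) = 145/24858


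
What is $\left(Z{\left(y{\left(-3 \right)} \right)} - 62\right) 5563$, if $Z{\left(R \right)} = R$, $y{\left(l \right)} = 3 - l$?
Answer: $-311528$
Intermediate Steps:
$\left(Z{\left(y{\left(-3 \right)} \right)} - 62\right) 5563 = \left(\left(3 - -3\right) - 62\right) 5563 = \left(\left(3 + 3\right) - 62\right) 5563 = \left(6 - 62\right) 5563 = \left(-56\right) 5563 = -311528$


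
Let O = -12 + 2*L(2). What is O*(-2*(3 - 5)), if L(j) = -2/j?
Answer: -56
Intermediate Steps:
O = -14 (O = -12 + 2*(-2/2) = -12 + 2*(-2*½) = -12 + 2*(-1) = -12 - 2 = -14)
O*(-2*(3 - 5)) = -(-28)*(3 - 5) = -(-28)*(-2) = -14*4 = -56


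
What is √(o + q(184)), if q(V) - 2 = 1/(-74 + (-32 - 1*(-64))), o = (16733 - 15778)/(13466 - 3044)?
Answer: 2*√76427421/12159 ≈ 1.4380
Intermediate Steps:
o = 955/10422 ≈ 0.091633
q(V) = 83/42 (q(V) = 2 + 1/(-74 + (-32 - 1*(-64))) = 2 + 1/(-74 + (-32 + 64)) = 2 + 1/(-74 + 32) = 2 + 1/(-42) = 2 - 1/42 = 83/42)
√(o + q(184)) = √(955/10422 + 83/42) = √(75428/36477) = 2*√76427421/12159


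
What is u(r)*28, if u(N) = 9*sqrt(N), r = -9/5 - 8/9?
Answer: 924*I*sqrt(5)/5 ≈ 413.23*I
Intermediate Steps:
r = -121/45 (r = -9*1/5 - 8*1/9 = -9/5 - 8/9 = -121/45 ≈ -2.6889)
u(r)*28 = (9*sqrt(-121/45))*28 = (9*(11*I*sqrt(5)/15))*28 = (33*I*sqrt(5)/5)*28 = 924*I*sqrt(5)/5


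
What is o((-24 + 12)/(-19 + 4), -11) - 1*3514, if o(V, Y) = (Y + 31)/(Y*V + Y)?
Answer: -347986/99 ≈ -3515.0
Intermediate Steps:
o(V, Y) = (31 + Y)/(Y + V*Y) (o(V, Y) = (31 + Y)/(V*Y + Y) = (31 + Y)/(Y + V*Y))
o((-24 + 12)/(-19 + 4), -11) - 1*3514 = (31 - 11)/((-11)*(1 + (-24 + 12)/(-19 + 4))) - 1*3514 = -1/11*20/(1 - 12/(-15)) - 3514 = -1/11*20/(1 - 12*(-1/15)) - 3514 = -1/11*20/(1 + 4/5) - 3514 = -1/11*20/9/5 - 3514 = -1/11*5/9*20 - 3514 = -100/99 - 3514 = -347986/99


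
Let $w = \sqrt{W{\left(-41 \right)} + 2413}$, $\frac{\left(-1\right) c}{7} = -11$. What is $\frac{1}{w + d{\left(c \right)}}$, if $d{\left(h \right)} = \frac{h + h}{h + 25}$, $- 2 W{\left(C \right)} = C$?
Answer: $- \frac{7854}{12647209} + \frac{2601 \sqrt{9734}}{12647209} \approx 0.019669$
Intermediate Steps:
$c = 77$ ($c = \left(-7\right) \left(-11\right) = 77$)
$W{\left(C \right)} = - \frac{C}{2}$
$w = \frac{\sqrt{9734}}{2}$ ($w = \sqrt{\left(- \frac{1}{2}\right) \left(-41\right) + 2413} = \sqrt{\frac{41}{2} + 2413} = \sqrt{\frac{4867}{2}} = \frac{\sqrt{9734}}{2} \approx 49.331$)
$d{\left(h \right)} = \frac{2 h}{25 + h}$
$\frac{1}{w + d{\left(c \right)}} = \frac{1}{\frac{\sqrt{9734}}{2} + 2 \cdot 77 \frac{1}{25 + 77}} = \frac{1}{\frac{\sqrt{9734}}{2} + 2 \cdot 77 \cdot \frac{1}{102}} = \frac{1}{\frac{\sqrt{9734}}{2} + \frac{77}{51}} = \frac{1}{\frac{77}{51} + \frac{\sqrt{9734}}{2}}$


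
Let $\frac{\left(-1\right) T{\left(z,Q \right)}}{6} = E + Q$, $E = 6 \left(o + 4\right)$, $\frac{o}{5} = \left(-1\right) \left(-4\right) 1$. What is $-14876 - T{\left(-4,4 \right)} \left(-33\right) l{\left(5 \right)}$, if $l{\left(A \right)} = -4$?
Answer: $102340$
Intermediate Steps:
$o = 20$ ($o = 5 \left(-1\right) \left(-4\right) 1 = 5 \cdot 4 \cdot 1 = 5 \cdot 4 = 20$)
$E = 144$ ($E = 6 \left(20 + 4\right) = 6 \cdot 24 = 144$)
$T{\left(z,Q \right)} = -864 - 6 Q$ ($T{\left(z,Q \right)} = - 6 \left(144 + Q\right) = -864 - 6 Q$)
$-14876 - T{\left(-4,4 \right)} \left(-33\right) l{\left(5 \right)} = -14876 - \left(-864 - 24\right) \left(-33\right) \left(-4\right) = -14876 - \left(-888\right) \left(-33\right) \left(-4\right) = -14876 - 29304 \left(-4\right) = -14876 - -117216 = -14876 + 117216 = 102340$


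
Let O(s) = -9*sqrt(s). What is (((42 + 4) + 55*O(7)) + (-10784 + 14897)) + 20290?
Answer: 24449 - 495*sqrt(7) ≈ 23139.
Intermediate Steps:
(((42 + 4) + 55*O(7)) + (-10784 + 14897)) + 20290 = (((42 + 4) + 55*(-9*sqrt(7))) + (-10784 + 14897)) + 20290 = ((46 - 495*sqrt(7)) + 4113) + 20290 = (4159 - 495*sqrt(7)) + 20290 = 24449 - 495*sqrt(7)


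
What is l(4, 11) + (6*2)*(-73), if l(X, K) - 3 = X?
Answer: -869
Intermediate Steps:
l(X, K) = 3 + X
l(4, 11) + (6*2)*(-73) = (3 + 4) + (6*2)*(-73) = 7 + 12*(-73) = 7 - 876 = -869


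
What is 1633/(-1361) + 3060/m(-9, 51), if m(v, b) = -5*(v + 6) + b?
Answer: 676147/14971 ≈ 45.164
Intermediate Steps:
m(v, b) = -30 + b - 5*v (m(v, b) = -5*(6 + v) + b = (-30 - 5*v) + b = -30 + b - 5*v)
1633/(-1361) + 3060/m(-9, 51) = 1633/(-1361) + 3060/(-30 + 51 - 5*(-9)) = 1633*(-1/1361) + 3060/(-30 + 51 + 45) = -1633/1361 + 3060/66 = -1633/1361 + 3060*(1/66) = -1633/1361 + 510/11 = 676147/14971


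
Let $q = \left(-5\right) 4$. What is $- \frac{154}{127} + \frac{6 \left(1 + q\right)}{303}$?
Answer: $- \frac{20380}{12827} \approx -1.5888$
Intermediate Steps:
$q = -20$
$- \frac{154}{127} + \frac{6 \left(1 + q\right)}{303} = - \frac{154}{127} + \frac{6 \left(1 - 20\right)}{303} = \left(-154\right) \frac{1}{127} + 6 \left(-19\right) \frac{1}{303} = - \frac{154}{127} - \frac{38}{101} = - \frac{20380}{12827}$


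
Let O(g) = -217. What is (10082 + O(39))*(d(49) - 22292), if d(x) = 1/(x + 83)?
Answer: -29028186695/132 ≈ -2.1991e+8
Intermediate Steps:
d(x) = 1/(83 + x)
(10082 + O(39))*(d(49) - 22292) = (10082 - 217)*(1/(83 + 49) - 22292) = 9865*(1/132 - 22292) = 9865*(-2942543/132) = -29028186695/132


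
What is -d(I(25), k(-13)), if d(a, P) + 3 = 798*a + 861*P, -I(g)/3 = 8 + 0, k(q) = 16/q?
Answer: 262791/13 ≈ 20215.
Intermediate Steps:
I(g) = -24 (I(g) = -3*(8 + 0) = -3*8 = -24)
d(a, P) = -3 + 798*a + 861*P (d(a, P) = -3 + (798*a + 861*P) = -3 + 798*a + 861*P)
-d(I(25), k(-13)) = -(-3 + 798*(-24) + 861*(16/(-13))) = -(-3 - 19152 + 861*(16*(-1/13))) = -(-3 - 19152 + 861*(-16/13)) = -(-3 - 19152 - 13776/13) = -1*(-262791/13) = 262791/13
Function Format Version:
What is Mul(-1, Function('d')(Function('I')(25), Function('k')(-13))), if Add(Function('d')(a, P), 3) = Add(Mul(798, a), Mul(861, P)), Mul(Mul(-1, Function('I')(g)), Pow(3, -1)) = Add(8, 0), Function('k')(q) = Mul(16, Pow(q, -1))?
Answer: Rational(262791, 13) ≈ 20215.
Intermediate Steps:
Function('I')(g) = -24 (Function('I')(g) = Mul(-3, Add(8, 0)) = Mul(-3, 8) = -24)
Function('d')(a, P) = Add(-3, Mul(798, a), Mul(861, P)) (Function('d')(a, P) = Add(-3, Add(Mul(798, a), Mul(861, P))) = Add(-3, Mul(798, a), Mul(861, P)))
Mul(-1, Function('d')(Function('I')(25), Function('k')(-13))) = Mul(-1, Add(-3, Mul(798, -24), Mul(861, Mul(16, Pow(-13, -1))))) = Mul(-1, Add(-3, -19152, Mul(861, Mul(16, Rational(-1, 13))))) = Mul(-1, Add(-3, -19152, Mul(861, Rational(-16, 13)))) = Mul(-1, Add(-3, -19152, Rational(-13776, 13))) = Mul(-1, Rational(-262791, 13)) = Rational(262791, 13)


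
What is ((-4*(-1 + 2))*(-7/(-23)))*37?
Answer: -1036/23 ≈ -45.043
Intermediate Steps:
((-4*(-1 + 2))*(-7/(-23)))*37 = ((-4*1)*(-7*(-1/23)))*37 = -4*7/23*37 = -28/23*37 = -1036/23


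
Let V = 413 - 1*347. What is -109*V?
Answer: -7194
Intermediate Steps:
V = 66 (V = 413 - 347 = 66)
-109*V = -109*66 = -7194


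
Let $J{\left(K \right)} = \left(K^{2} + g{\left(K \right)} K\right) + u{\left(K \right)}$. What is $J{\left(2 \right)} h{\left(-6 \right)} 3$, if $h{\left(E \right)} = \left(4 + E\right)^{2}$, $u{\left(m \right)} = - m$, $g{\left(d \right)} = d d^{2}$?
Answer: $216$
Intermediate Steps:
$g{\left(d \right)} = d^{3}$
$J{\left(K \right)} = K^{2} + K^{4} - K$ ($J{\left(K \right)} = \left(K^{2} + K^{3} K\right) - K = \left(K^{2} + K^{4}\right) - K = K^{2} + K^{4} - K$)
$J{\left(2 \right)} h{\left(-6 \right)} 3 = 2 \left(-1 + 2 + 2^{3}\right) \left(4 - 6\right)^{2} \cdot 3 = 2 \left(-1 + 2 + 8\right) \left(-2\right)^{2} \cdot 3 = 2 \cdot 9 \cdot 4 \cdot 3 = 18 \cdot 4 \cdot 3 = 72 \cdot 3 = 216$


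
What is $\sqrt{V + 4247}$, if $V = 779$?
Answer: $\sqrt{5026} \approx 70.894$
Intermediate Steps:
$\sqrt{V + 4247} = \sqrt{779 + 4247} = \sqrt{5026}$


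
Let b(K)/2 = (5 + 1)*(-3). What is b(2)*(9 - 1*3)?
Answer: -216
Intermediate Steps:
b(K) = -36 (b(K) = 2*((5 + 1)*(-3)) = 2*(6*(-3)) = 2*(-18) = -36)
b(2)*(9 - 1*3) = -36*(9 - 1*3) = -36*(9 - 3) = -36*6 = -216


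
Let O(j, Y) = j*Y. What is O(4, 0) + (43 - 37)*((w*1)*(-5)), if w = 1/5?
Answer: -6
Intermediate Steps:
w = ⅕ ≈ 0.20000
O(j, Y) = Y*j
O(4, 0) + (43 - 37)*((w*1)*(-5)) = 0*4 + (43 - 37)*(((⅕)*1)*(-5)) = 0 + 6*((⅕)*(-5)) = 0 + 6*(-1) = 0 - 6 = -6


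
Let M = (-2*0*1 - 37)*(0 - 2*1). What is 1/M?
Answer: 1/74 ≈ 0.013514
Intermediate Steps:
M = 74 (M = (0*1 - 37)*(0 - 2) = (0 - 37)*(-2) = -37*(-2) = 74)
1/M = 1/74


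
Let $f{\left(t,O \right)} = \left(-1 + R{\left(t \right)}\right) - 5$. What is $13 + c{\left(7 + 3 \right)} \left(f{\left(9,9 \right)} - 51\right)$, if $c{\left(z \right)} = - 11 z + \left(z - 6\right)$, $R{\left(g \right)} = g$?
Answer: $5101$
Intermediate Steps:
$c{\left(z \right)} = -6 - 10 z$ ($c{\left(z \right)} = - 11 z + \left(z - 6\right) = - 11 z + \left(-6 + z\right) = -6 - 10 z$)
$f{\left(t,O \right)} = -6 + t$ ($f{\left(t,O \right)} = \left(-1 + t\right) - 5 = -6 + t$)
$13 + c{\left(7 + 3 \right)} \left(f{\left(9,9 \right)} - 51\right) = 13 + \left(-6 - 10 \left(7 + 3\right)\right) \left(\left(-6 + 9\right) - 51\right) = 13 + \left(-6 - 100\right) \left(3 - 51\right) = 13 + \left(-6 - 100\right) \left(-48\right) = 13 - -5088 = 13 + 5088 = 5101$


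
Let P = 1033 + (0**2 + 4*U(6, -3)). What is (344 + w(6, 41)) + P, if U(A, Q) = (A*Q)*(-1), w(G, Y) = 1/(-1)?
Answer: 1448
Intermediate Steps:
w(G, Y) = -1
U(A, Q) = -A*Q
P = 1105 (P = 1033 + (0**2 + 4*(-1*6*(-3))) = 1033 + (0 + 4*18) = 1033 + (0 + 72) = 1033 + 72 = 1105)
(344 + w(6, 41)) + P = (344 - 1) + 1105 = 343 + 1105 = 1448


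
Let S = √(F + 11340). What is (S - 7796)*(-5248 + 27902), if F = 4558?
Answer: -176610584 + 22654*√15898 ≈ -1.7375e+8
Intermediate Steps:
S = √15898 (S = √(4558 + 11340) = √15898 ≈ 126.09)
(S - 7796)*(-5248 + 27902) = (√15898 - 7796)*(-5248 + 27902) = (-7796 + √15898)*22654 = -176610584 + 22654*√15898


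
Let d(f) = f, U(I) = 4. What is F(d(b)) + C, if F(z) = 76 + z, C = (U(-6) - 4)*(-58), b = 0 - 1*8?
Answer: 68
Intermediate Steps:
b = -8 (b = 0 - 8 = -8)
C = 0 (C = (4 - 4)*(-58) = 0*(-58) = 0)
F(d(b)) + C = (76 - 8) + 0 = 68 + 0 = 68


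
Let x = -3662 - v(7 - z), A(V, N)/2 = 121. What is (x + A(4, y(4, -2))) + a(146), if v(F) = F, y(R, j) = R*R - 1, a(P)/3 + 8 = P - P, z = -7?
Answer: -3458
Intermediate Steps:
a(P) = -24 (a(P) = -24 + 3*(P - P) = -24 + 3*0 = -24 + 0 = -24)
y(R, j) = -1 + R² (y(R, j) = R² - 1 = -1 + R²)
A(V, N) = 242 (A(V, N) = 2*121 = 242)
x = -3676 (x = -3662 - (7 - 1*(-7)) = -3662 - (7 + 7) = -3662 - 1*14 = -3662 - 14 = -3676)
(x + A(4, y(4, -2))) + a(146) = (-3676 + 242) - 24 = -3434 - 24 = -3458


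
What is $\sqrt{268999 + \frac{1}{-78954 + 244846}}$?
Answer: $\frac{\sqrt{1850723588406557}}{82946} \approx 518.65$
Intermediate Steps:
$\sqrt{268999 + \frac{1}{-78954 + 244846}} = \sqrt{268999 + \frac{1}{165892}} = \sqrt{\frac{44624782109}{165892}} = \frac{\sqrt{1850723588406557}}{82946}$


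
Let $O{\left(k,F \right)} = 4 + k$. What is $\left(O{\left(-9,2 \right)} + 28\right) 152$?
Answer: $3496$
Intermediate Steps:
$\left(O{\left(-9,2 \right)} + 28\right) 152 = \left(\left(4 - 9\right) + 28\right) 152 = \left(-5 + 28\right) 152 = 23 \cdot 152 = 3496$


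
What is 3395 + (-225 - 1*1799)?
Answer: 1371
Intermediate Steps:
3395 + (-225 - 1*1799) = 3395 + (-225 - 1799) = 3395 - 2024 = 1371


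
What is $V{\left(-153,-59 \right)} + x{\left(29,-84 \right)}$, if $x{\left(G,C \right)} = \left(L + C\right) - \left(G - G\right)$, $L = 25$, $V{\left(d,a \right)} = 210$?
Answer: $151$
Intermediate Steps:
$x{\left(G,C \right)} = 25 + C$ ($x{\left(G,C \right)} = \left(25 + C\right) - \left(G - G\right) = \left(25 + C\right) - 0 = \left(25 + C\right) + 0 = 25 + C$)
$V{\left(-153,-59 \right)} + x{\left(29,-84 \right)} = 210 + \left(25 - 84\right) = 210 - 59 = 151$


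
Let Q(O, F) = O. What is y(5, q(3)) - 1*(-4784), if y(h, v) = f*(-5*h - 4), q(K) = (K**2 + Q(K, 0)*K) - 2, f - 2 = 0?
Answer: 4726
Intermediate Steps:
f = 2 (f = 2 + 0 = 2)
q(K) = -2 + 2*K**2 (q(K) = (K**2 + K*K) - 2 = (K**2 + K**2) - 2 = 2*K**2 - 2 = -2 + 2*K**2)
y(h, v) = -8 - 10*h (y(h, v) = 2*(-5*h - 4) = 2*(-4 - 5*h) = -8 - 10*h)
y(5, q(3)) - 1*(-4784) = (-8 - 10*5) - 1*(-4784) = (-8 - 50) + 4784 = -58 + 4784 = 4726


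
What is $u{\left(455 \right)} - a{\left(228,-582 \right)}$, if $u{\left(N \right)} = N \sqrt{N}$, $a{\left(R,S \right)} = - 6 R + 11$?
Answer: $1357 + 455 \sqrt{455} \approx 11062.0$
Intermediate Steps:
$a{\left(R,S \right)} = 11 - 6 R$
$u{\left(N \right)} = N^{\frac{3}{2}}$
$u{\left(455 \right)} - a{\left(228,-582 \right)} = 455^{\frac{3}{2}} - \left(11 - 1368\right) = 455 \sqrt{455} - \left(11 - 1368\right) = 455 \sqrt{455} - -1357 = 455 \sqrt{455} + 1357 = 1357 + 455 \sqrt{455}$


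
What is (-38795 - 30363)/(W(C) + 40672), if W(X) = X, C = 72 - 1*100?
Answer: -34579/20322 ≈ -1.7016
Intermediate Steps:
C = -28 (C = 72 - 100 = -28)
(-38795 - 30363)/(W(C) + 40672) = (-38795 - 30363)/(-28 + 40672) = -69158/40644 = -69158*1/40644 = -34579/20322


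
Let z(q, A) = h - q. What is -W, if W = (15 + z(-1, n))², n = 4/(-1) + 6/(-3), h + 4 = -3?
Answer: -81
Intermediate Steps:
h = -7 (h = -4 - 3 = -7)
n = -6 (n = 4*(-1) + 6*(-⅓) = -4 - 2 = -6)
z(q, A) = -7 - q
W = 81 (W = (15 + (-7 - 1*(-1)))² = (15 + (-7 + 1))² = (15 - 6)² = 9² = 81)
-W = -1*81 = -81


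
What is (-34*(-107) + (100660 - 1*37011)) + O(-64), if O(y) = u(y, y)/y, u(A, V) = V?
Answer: 67288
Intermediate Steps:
O(y) = 1 (O(y) = y/y = 1)
(-34*(-107) + (100660 - 1*37011)) + O(-64) = (-34*(-107) + (100660 - 1*37011)) + 1 = (3638 + (100660 - 37011)) + 1 = (3638 + 63649) + 1 = 67287 + 1 = 67288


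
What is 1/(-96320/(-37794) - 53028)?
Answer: -18897/1002021956 ≈ -1.8859e-5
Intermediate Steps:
1/(-96320/(-37794) - 53028) = 1/(-96320*(-1/37794) - 53028) = 1/(48160/18897 - 53028) = 1/(-1002021956/18897) = -18897/1002021956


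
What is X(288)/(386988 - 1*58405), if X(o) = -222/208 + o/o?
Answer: -7/34172632 ≈ -2.0484e-7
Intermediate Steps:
X(o) = -7/104 (X(o) = -222*1/208 + 1 = -111/104 + 1 = -7/104)
X(288)/(386988 - 1*58405) = -7/(104*(386988 - 1*58405)) = -7/(104*(386988 - 58405)) = -7/104/328583 = -7/104*1/328583 = -7/34172632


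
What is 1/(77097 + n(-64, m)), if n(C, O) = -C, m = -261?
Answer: 1/77161 ≈ 1.2960e-5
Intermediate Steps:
1/(77097 + n(-64, m)) = 1/(77097 - 1*(-64)) = 1/(77097 + 64) = 1/77161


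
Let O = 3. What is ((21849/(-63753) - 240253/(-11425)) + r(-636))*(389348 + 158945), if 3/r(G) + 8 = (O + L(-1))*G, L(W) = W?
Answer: 704880453371537559/62154924800 ≈ 1.1341e+7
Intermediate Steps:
r(G) = 3/(-8 + 2*G) (r(G) = 3/(-8 + (3 - 1)*G) = 3/(-8 + 2*G))
((21849/(-63753) - 240253/(-11425)) + r(-636))*(389348 + 158945) = ((21849/(-63753) - 240253/(-11425)) + 3/(2*(-4 - 636)))*(389348 + 158945) = ((21849*(-1/63753) - 240253*(-1/11425)) + (3/2)/(-640))*548293 = ((-7283/21251 + 240253/11425) + (3/2)*(-1/640))*548293 = (5022408228/242792675 - 3/1280)*548293 = (1285590830763/62154924800)*548293 = 704880453371537559/62154924800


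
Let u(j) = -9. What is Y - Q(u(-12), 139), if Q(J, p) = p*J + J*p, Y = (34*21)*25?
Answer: 20352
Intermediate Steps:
Y = 17850 (Y = 714*25 = 17850)
Q(J, p) = 2*J*p (Q(J, p) = J*p + J*p = 2*J*p)
Y - Q(u(-12), 139) = 17850 - 2*(-9)*139 = 17850 - 1*(-2502) = 17850 + 2502 = 20352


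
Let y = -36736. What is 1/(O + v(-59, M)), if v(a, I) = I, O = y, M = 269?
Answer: -1/36467 ≈ -2.7422e-5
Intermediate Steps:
O = -36736
1/(O + v(-59, M)) = 1/(-36736 + 269) = 1/(-36467) = -1/36467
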